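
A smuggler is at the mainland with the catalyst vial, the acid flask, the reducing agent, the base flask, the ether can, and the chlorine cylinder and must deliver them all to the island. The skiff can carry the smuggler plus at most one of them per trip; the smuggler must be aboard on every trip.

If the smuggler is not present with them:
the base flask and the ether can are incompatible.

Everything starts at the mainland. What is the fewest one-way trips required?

Counting alone: the smuggler can take at most 1 across per trip to the island, so moving all 6 needs at least 6 loaded trips out, with a return between consecutive ones — at least 11 crossings.
The plan below uses exactly 11 crossings, so it is optimal:
1. Smuggler goes to the island with the base flask.
2. Smuggler goes back to the mainland alone.
3. Smuggler goes to the island with the catalyst vial.
4. Smuggler goes back to the mainland alone.
5. Smuggler goes to the island with the acid flask.
6. Smuggler goes back to the mainland alone.
7. Smuggler goes to the island with the reducing agent.
8. Smuggler goes back to the mainland alone.
9. Smuggler goes to the island with the chlorine cylinder.
10. Smuggler goes back to the mainland alone.
11. Smuggler goes to the island with the ether can.

11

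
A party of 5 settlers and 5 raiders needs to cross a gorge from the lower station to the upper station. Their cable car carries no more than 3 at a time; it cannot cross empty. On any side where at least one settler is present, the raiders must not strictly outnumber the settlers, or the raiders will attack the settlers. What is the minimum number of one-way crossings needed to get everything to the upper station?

Counting alone: each trip to the upper station takes at most 3 across and each return brings at least 1 back, so after t trips out (and t−1 returns) at most 3t − (t−1) of the 10 are across; that first reaches 10 at t = 5, so at least 9 crossings are needed.
The safety rule pushes this higher. Following every safe sequence of crossings, the most of the 10 that can be at the upper station as the cable car arrives there on crossing 9 is 9 — never all 10.
So no plan with fewer than 11 crossings exists, and this one achieves 11:
1. 2 raiders → the upper station.  (the lower station: 5S 3R; the upper station: 0S 2R)
2. 1 raider ← the lower station.  (the lower station: 5S 4R; the upper station: 0S 1R)
3. 3 raiders → the upper station.  (the lower station: 5S 1R; the upper station: 0S 4R)
4. 1 raider ← the lower station.  (the lower station: 5S 2R; the upper station: 0S 3R)
5. 3 settlers → the upper station.  (the lower station: 2S 2R; the upper station: 3S 3R)
6. 1 settler and 1 raider ← the lower station.  (the lower station: 3S 3R; the upper station: 2S 2R)
7. 3 settlers → the upper station.  (the lower station: 0S 3R; the upper station: 5S 2R)
8. 1 raider ← the lower station.  (the lower station: 0S 4R; the upper station: 5S 1R)
9. 2 raiders → the upper station.  (the lower station: 0S 2R; the upper station: 5S 3R)
10. 1 raider ← the lower station.  (the lower station: 0S 3R; the upper station: 5S 2R)
11. 3 raiders → the upper station.  (the lower station: 0S 0R; the upper station: 5S 5R)

11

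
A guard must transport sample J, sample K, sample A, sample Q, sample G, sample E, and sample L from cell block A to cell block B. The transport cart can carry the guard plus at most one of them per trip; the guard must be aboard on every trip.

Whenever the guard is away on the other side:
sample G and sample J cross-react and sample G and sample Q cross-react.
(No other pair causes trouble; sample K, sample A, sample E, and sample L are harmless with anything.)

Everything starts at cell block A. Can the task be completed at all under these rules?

Yes

1. Guard goes to cell block B with sample G.
2. Guard goes back to cell block A alone.
3. Guard goes to cell block B with sample J.
4. Guard goes back to cell block A with sample G.
5. Guard goes to cell block B with sample Q.
6. Guard goes back to cell block A alone.
7. Guard goes to cell block B with sample K.
8. Guard goes back to cell block A alone.
9. Guard goes to cell block B with sample A.
10. Guard goes back to cell block A alone.
11. Guard goes to cell block B with sample E.
12. Guard goes back to cell block A alone.
13. Guard goes to cell block B with sample L.
14. Guard goes back to cell block A alone.
15. Guard goes to cell block B with sample G.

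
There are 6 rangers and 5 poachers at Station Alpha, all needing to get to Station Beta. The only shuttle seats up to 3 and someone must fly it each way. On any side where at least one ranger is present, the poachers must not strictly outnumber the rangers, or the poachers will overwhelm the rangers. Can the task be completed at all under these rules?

Yes

1. 3 poachers → Station Beta.  (Station Alpha: 6R 2P; Station Beta: 0R 3P)
2. 1 poacher ← Station Alpha.  (Station Alpha: 6R 3P; Station Beta: 0R 2P)
3. 3 rangers → Station Beta.  (Station Alpha: 3R 3P; Station Beta: 3R 2P)
4. 1 ranger ← Station Alpha.  (Station Alpha: 4R 3P; Station Beta: 2R 2P)
5. 2 rangers and 1 poacher → Station Beta.  (Station Alpha: 2R 2P; Station Beta: 4R 3P)
6. 1 ranger ← Station Alpha.  (Station Alpha: 3R 2P; Station Beta: 3R 3P)
7. 2 rangers and 1 poacher → Station Beta.  (Station Alpha: 1R 1P; Station Beta: 5R 4P)
8. 1 ranger ← Station Alpha.  (Station Alpha: 2R 1P; Station Beta: 4R 4P)
9. 2 rangers and 1 poacher → Station Beta.  (Station Alpha: 0R 0P; Station Beta: 6R 5P)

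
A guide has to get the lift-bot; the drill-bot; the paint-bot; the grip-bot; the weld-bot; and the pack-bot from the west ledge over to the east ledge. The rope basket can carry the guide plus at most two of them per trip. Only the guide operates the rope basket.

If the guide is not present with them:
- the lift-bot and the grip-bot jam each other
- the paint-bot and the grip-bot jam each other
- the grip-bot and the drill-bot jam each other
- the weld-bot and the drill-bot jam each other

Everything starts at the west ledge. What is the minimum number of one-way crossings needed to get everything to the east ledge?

Counting alone: the guide can take at most 2 across per trip to the east ledge, so moving all 6 needs at least 3 loaded trips out, with a return between consecutive ones — at least 5 crossings.
The safety rule pushes this higher. Following every safe sequence of crossings, the most of the 6 that can be at the east ledge as the rope basket arrives there on crossing 5 is 5 — never all 6.
So no plan with fewer than 7 crossings exists, and this one achieves 7:
1. Guide goes to the east ledge with the drill-bot and the grip-bot.  [the west ledge: the lift-bot, the pack-bot, the paint-bot, the weld-bot | the east ledge: the drill-bot, the grip-bot]
2. Guide goes back to the west ledge with the drill-bot.  [the west ledge: the drill-bot, the lift-bot, the pack-bot, the paint-bot, the weld-bot | the east ledge: the grip-bot]
3. Guide goes to the east ledge with the drill-bot and the lift-bot.  [the west ledge: the pack-bot, the paint-bot, the weld-bot | the east ledge: the drill-bot, the grip-bot, the lift-bot]
4. Guide goes back to the west ledge with the grip-bot.  [the west ledge: the grip-bot, the pack-bot, the paint-bot, the weld-bot | the east ledge: the drill-bot, the lift-bot]
5. Guide goes to the east ledge with the pack-bot and the paint-bot.  [the west ledge: the grip-bot, the weld-bot | the east ledge: the drill-bot, the lift-bot, the pack-bot, the paint-bot]
6. Guide goes back to the west ledge alone.  [the west ledge: the grip-bot, the weld-bot | the east ledge: the drill-bot, the lift-bot, the pack-bot, the paint-bot]
7. Guide goes to the east ledge with the grip-bot and the weld-bot.  [the west ledge: — | the east ledge: the drill-bot, the grip-bot, the lift-bot, the pack-bot, the paint-bot, the weld-bot]

7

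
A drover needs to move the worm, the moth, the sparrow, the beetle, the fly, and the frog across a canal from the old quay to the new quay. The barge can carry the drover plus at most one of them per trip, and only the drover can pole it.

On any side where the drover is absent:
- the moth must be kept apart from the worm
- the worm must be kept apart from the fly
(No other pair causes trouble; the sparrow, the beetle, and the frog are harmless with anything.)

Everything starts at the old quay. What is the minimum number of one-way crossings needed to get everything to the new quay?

13

Counting alone: the drover can take at most 1 across per trip to the new quay, so moving all 6 needs at least 6 loaded trips out, with a return between consecutive ones — at least 11 crossings.
The safety rule pushes this higher. Following every safe sequence of crossings, the most of the 6 that can be at the new quay as the barge arrives there on crossing 11 is 5 — never all 6.
So no plan with fewer than 13 crossings exists, and this one achieves 13:
1. Drover goes to the new quay with the worm.  [the old quay: the beetle, the fly, the frog, the moth, the sparrow | the new quay: the worm]
2. Drover goes back to the old quay alone.  [the old quay: the beetle, the fly, the frog, the moth, the sparrow | the new quay: the worm]
3. Drover goes to the new quay with the moth.  [the old quay: the beetle, the fly, the frog, the sparrow | the new quay: the moth, the worm]
4. Drover goes back to the old quay with the worm.  [the old quay: the beetle, the fly, the frog, the sparrow, the worm | the new quay: the moth]
5. Drover goes to the new quay with the fly.  [the old quay: the beetle, the frog, the sparrow, the worm | the new quay: the fly, the moth]
6. Drover goes back to the old quay alone.  [the old quay: the beetle, the frog, the sparrow, the worm | the new quay: the fly, the moth]
7. Drover goes to the new quay with the sparrow.  [the old quay: the beetle, the frog, the worm | the new quay: the fly, the moth, the sparrow]
8. Drover goes back to the old quay alone.  [the old quay: the beetle, the frog, the worm | the new quay: the fly, the moth, the sparrow]
9. Drover goes to the new quay with the beetle.  [the old quay: the frog, the worm | the new quay: the beetle, the fly, the moth, the sparrow]
10. Drover goes back to the old quay alone.  [the old quay: the frog, the worm | the new quay: the beetle, the fly, the moth, the sparrow]
11. Drover goes to the new quay with the frog.  [the old quay: the worm | the new quay: the beetle, the fly, the frog, the moth, the sparrow]
12. Drover goes back to the old quay alone.  [the old quay: the worm | the new quay: the beetle, the fly, the frog, the moth, the sparrow]
13. Drover goes to the new quay with the worm.  [the old quay: — | the new quay: the beetle, the fly, the frog, the moth, the sparrow, the worm]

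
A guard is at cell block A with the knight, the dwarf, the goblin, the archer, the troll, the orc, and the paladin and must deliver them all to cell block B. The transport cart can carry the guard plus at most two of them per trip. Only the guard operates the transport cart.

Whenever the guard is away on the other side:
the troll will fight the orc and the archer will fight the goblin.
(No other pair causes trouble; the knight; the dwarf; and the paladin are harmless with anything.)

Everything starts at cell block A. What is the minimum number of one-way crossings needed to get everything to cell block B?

7

Counting alone: the guard can take at most 2 across per trip to cell block B, so moving all 7 needs at least 4 loaded trips out, with a return between consecutive ones — at least 7 crossings.
The plan below uses exactly 7 crossings, so it is optimal:
1. Guard goes to cell block B with the goblin and the troll.  [cell block A: the archer, the dwarf, the knight, the orc, the paladin | cell block B: the goblin, the troll]
2. Guard goes back to cell block A alone.  [cell block A: the archer, the dwarf, the knight, the orc, the paladin | cell block B: the goblin, the troll]
3. Guard goes to cell block B with the knight.  [cell block A: the archer, the dwarf, the orc, the paladin | cell block B: the goblin, the knight, the troll]
4. Guard goes back to cell block A alone.  [cell block A: the archer, the dwarf, the orc, the paladin | cell block B: the goblin, the knight, the troll]
5. Guard goes to cell block B with the dwarf and the paladin.  [cell block A: the archer, the orc | cell block B: the dwarf, the goblin, the knight, the paladin, the troll]
6. Guard goes back to cell block A alone.  [cell block A: the archer, the orc | cell block B: the dwarf, the goblin, the knight, the paladin, the troll]
7. Guard goes to cell block B with the archer and the orc.  [cell block A: — | cell block B: the archer, the dwarf, the goblin, the knight, the orc, the paladin, the troll]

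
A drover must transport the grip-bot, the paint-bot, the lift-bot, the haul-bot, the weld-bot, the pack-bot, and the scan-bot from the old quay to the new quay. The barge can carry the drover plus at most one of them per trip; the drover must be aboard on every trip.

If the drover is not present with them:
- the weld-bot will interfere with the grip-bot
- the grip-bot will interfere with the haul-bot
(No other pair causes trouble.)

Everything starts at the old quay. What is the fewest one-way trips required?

15

Counting alone: the drover can take at most 1 across per trip to the new quay, so moving all 7 needs at least 7 loaded trips out, with a return between consecutive ones — at least 13 crossings.
The safety rule pushes this higher. Following every safe sequence of crossings, the most of the 7 that can be at the new quay as the barge arrives there on crossing 13 is 6 — never all 7.
So no plan with fewer than 15 crossings exists, and this one achieves 15:
1. Drover goes to the new quay with the grip-bot.
2. Drover goes back to the old quay alone.
3. Drover goes to the new quay with the paint-bot.
4. Drover goes back to the old quay alone.
5. Drover goes to the new quay with the lift-bot.
6. Drover goes back to the old quay alone.
7. Drover goes to the new quay with the haul-bot.
8. Drover goes back to the old quay with the grip-bot.
9. Drover goes to the new quay with the weld-bot.
10. Drover goes back to the old quay alone.
11. Drover goes to the new quay with the pack-bot.
12. Drover goes back to the old quay alone.
13. Drover goes to the new quay with the scan-bot.
14. Drover goes back to the old quay alone.
15. Drover goes to the new quay with the grip-bot.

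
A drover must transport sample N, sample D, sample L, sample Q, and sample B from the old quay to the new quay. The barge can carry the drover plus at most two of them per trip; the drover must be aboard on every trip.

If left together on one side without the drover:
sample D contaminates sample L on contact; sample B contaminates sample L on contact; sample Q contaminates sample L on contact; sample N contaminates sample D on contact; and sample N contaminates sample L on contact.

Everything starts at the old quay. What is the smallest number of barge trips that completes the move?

7

Counting alone: the drover can take at most 2 across per trip to the new quay, so moving all 5 needs at least 3 loaded trips out, with a return between consecutive ones — at least 5 crossings.
The safety rule pushes this higher. Following every safe sequence of crossings, the most of the 5 that can be at the new quay as the barge arrives there on crossing 5 is 4 — never all 5.
So no plan with fewer than 7 crossings exists, and this one achieves 7:
1. Drover goes to the new quay with sample L and sample N.  [the old quay: sample B, sample D, sample Q | the new quay: sample L, sample N]
2. Drover goes back to the old quay with sample N.  [the old quay: sample B, sample D, sample N, sample Q | the new quay: sample L]
3. Drover goes to the new quay with sample N and sample Q.  [the old quay: sample B, sample D | the new quay: sample L, sample N, sample Q]
4. Drover goes back to the old quay with sample L.  [the old quay: sample B, sample D, sample L | the new quay: sample N, sample Q]
5. Drover goes to the new quay with sample B and sample D.  [the old quay: sample L | the new quay: sample B, sample D, sample N, sample Q]
6. Drover goes back to the old quay with sample N.  [the old quay: sample L, sample N | the new quay: sample B, sample D, sample Q]
7. Drover goes to the new quay with sample L and sample N.  [the old quay: — | the new quay: sample B, sample D, sample L, sample N, sample Q]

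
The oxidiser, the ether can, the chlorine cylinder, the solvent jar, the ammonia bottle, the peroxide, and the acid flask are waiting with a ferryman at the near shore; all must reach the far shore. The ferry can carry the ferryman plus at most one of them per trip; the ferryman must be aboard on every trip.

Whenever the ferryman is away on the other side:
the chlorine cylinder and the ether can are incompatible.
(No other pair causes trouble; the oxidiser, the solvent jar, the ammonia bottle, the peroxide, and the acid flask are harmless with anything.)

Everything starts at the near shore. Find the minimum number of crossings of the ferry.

13

Counting alone: the ferryman can take at most 1 across per trip to the far shore, so moving all 7 needs at least 7 loaded trips out, with a return between consecutive ones — at least 13 crossings.
The plan below uses exactly 13 crossings, so it is optimal:
1. Ferryman goes to the far shore with the ether can.
2. Ferryman goes back to the near shore alone.
3. Ferryman goes to the far shore with the oxidiser.
4. Ferryman goes back to the near shore alone.
5. Ferryman goes to the far shore with the solvent jar.
6. Ferryman goes back to the near shore alone.
7. Ferryman goes to the far shore with the ammonia bottle.
8. Ferryman goes back to the near shore alone.
9. Ferryman goes to the far shore with the peroxide.
10. Ferryman goes back to the near shore alone.
11. Ferryman goes to the far shore with the acid flask.
12. Ferryman goes back to the near shore alone.
13. Ferryman goes to the far shore with the chlorine cylinder.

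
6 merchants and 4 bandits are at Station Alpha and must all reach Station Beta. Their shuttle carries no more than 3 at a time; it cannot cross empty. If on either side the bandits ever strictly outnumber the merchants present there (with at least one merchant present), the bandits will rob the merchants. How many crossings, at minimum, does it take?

9

Counting alone: each trip to Station Beta takes at most 3 across and each return brings at least 1 back, so after t trips out (and t−1 returns) at most 3t − (t−1) of the 10 are across; that first reaches 10 at t = 5, so at least 9 crossings are needed.
The plan below uses exactly 9 crossings, so it is optimal:
1. 2 bandits → Station Beta.  (Station Alpha: 6M 2B; Station Beta: 0M 2B)
2. 1 bandit ← Station Alpha.  (Station Alpha: 6M 3B; Station Beta: 0M 1B)
3. 3 bandits → Station Beta.  (Station Alpha: 6M 0B; Station Beta: 0M 4B)
4. 1 bandit ← Station Alpha.  (Station Alpha: 6M 1B; Station Beta: 0M 3B)
5. 3 merchants → Station Beta.  (Station Alpha: 3M 1B; Station Beta: 3M 3B)
6. 1 bandit ← Station Alpha.  (Station Alpha: 3M 2B; Station Beta: 3M 2B)
7. 1 merchant and 2 bandits → Station Beta.  (Station Alpha: 2M 0B; Station Beta: 4M 4B)
8. 1 bandit ← Station Alpha.  (Station Alpha: 2M 1B; Station Beta: 4M 3B)
9. 2 merchants and 1 bandit → Station Beta.  (Station Alpha: 0M 0B; Station Beta: 6M 4B)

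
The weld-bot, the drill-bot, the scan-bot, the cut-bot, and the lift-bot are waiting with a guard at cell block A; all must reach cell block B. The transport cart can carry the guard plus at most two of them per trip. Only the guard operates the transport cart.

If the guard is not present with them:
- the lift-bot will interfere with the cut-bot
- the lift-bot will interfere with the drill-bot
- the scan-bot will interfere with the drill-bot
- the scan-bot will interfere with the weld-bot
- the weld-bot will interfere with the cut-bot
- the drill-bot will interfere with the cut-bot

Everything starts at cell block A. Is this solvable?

No

Whatever the first load, the items left behind include a forbidden pair without the guard. No opening move is safe, so no plan exists.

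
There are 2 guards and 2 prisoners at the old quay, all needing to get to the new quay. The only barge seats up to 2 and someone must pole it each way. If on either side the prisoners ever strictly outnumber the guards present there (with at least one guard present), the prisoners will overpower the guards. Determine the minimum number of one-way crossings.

5

Counting alone: each trip to the new quay takes at most 2 across and each return brings at least 1 back, so after t trips out (and t−1 returns) at most 2t − (t−1) of the 4 are across; that first reaches 4 at t = 3, so at least 5 crossings are needed.
The plan below uses exactly 5 crossings, so it is optimal:
1. 2 prisoners → the new quay.  (the old quay: 2G 0P; the new quay: 0G 2P)
2. 1 prisoner ← the old quay.  (the old quay: 2G 1P; the new quay: 0G 1P)
3. 2 guards → the new quay.  (the old quay: 0G 1P; the new quay: 2G 1P)
4. 1 prisoner ← the old quay.  (the old quay: 0G 2P; the new quay: 2G 0P)
5. 2 prisoners → the new quay.  (the old quay: 0G 0P; the new quay: 2G 2P)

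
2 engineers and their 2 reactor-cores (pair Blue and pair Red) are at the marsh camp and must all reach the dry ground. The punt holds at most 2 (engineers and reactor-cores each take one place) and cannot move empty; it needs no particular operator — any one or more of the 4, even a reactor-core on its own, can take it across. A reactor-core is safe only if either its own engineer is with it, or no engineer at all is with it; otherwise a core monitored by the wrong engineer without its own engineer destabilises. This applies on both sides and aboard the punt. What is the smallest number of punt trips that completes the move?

5

Counting alone: each trip to the dry ground takes at most 2 across and each return brings at least 1 back, so after t trips out (and t−1 returns) at most 2t − (t−1) of the 4 are across; that first reaches 4 at t = 3, so at least 5 crossings are needed.
The plan below uses exactly 5 crossings, so it is optimal:
1. engineer Blue and reactor-core Blue cross → the dry ground.
2. engineer Blue crosses ← the marsh camp.
3. engineer Blue and engineer Red cross → the dry ground.
4. engineer Red crosses ← the marsh camp.
5. engineer Red and reactor-core Red cross → the dry ground.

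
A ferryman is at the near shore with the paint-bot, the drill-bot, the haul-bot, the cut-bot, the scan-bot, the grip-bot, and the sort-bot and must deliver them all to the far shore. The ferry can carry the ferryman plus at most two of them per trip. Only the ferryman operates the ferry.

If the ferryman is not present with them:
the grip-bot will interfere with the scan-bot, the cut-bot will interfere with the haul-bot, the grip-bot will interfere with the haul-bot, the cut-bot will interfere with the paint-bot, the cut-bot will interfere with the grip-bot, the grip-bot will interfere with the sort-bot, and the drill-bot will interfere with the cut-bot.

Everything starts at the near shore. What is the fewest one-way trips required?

Counting alone: the ferryman can take at most 2 across per trip to the far shore, so moving all 7 needs at least 4 loaded trips out, with a return between consecutive ones — at least 7 crossings.
The safety rule pushes this higher. Following every safe sequence of crossings, the most of the 7 that can be at the far shore as the ferry arrives there on crossings 7, 9 is 5, 6 respectively — never all 7.
So no plan with fewer than 11 crossings exists, and this one achieves 11:
1. Ferryman goes to the far shore with the cut-bot and the grip-bot.
2. Ferryman goes back to the near shore with the cut-bot.
3. Ferryman goes to the far shore with the cut-bot and the paint-bot.
4. Ferryman goes back to the near shore with the cut-bot.
5. Ferryman goes to the far shore with the drill-bot and the haul-bot.
6. Ferryman goes back to the near shore with the haul-bot.
7. Ferryman goes to the far shore with the haul-bot and the scan-bot.
8. Ferryman goes back to the near shore with the grip-bot.
9. Ferryman goes to the far shore with the cut-bot and the sort-bot.
10. Ferryman goes back to the near shore with the cut-bot.
11. Ferryman goes to the far shore with the cut-bot and the grip-bot.

11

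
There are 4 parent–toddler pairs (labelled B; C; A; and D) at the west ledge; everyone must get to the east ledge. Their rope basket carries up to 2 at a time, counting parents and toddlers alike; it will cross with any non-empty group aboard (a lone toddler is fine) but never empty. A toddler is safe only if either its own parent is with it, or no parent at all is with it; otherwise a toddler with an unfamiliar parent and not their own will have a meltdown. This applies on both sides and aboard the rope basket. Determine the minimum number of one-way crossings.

Following every safe sequence of crossings from the start, the most of the 8 that can be at the east ledge as the rope basket arrives there on crossings 1, 3, 5 is 2, 3, 4 respectively; the best ever achieved is 4 of 8.
From crossing 7 on, no configuration arises that was not already reachable earlier: only 44 distinct safe configurations (who is on which side, and where the rope basket is) can ever be reached, none of them has everyone across, and every continuation just revisits them. So no valid plan exists.

impossible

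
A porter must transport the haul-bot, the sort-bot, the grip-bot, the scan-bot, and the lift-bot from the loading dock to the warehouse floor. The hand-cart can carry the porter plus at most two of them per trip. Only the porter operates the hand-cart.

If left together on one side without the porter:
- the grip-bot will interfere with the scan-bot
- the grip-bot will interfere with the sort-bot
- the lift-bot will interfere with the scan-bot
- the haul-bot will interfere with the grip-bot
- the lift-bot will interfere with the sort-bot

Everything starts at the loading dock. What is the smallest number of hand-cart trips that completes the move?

7

Counting alone: the porter can take at most 2 across per trip to the warehouse floor, so moving all 5 needs at least 3 loaded trips out, with a return between consecutive ones — at least 5 crossings.
The safety rule pushes this higher. Following every safe sequence of crossings, the most of the 5 that can be at the warehouse floor as the hand-cart arrives there on crossing 5 is 4 — never all 5.
So no plan with fewer than 7 crossings exists, and this one achieves 7:
1. Porter goes to the warehouse floor with the grip-bot and the lift-bot.  [the loading dock: the haul-bot, the scan-bot, the sort-bot | the warehouse floor: the grip-bot, the lift-bot]
2. Porter goes back to the loading dock alone.  [the loading dock: the haul-bot, the scan-bot, the sort-bot | the warehouse floor: the grip-bot, the lift-bot]
3. Porter goes to the warehouse floor with the haul-bot.  [the loading dock: the scan-bot, the sort-bot | the warehouse floor: the grip-bot, the haul-bot, the lift-bot]
4. Porter goes back to the loading dock with the grip-bot.  [the loading dock: the grip-bot, the scan-bot, the sort-bot | the warehouse floor: the haul-bot, the lift-bot]
5. Porter goes to the warehouse floor with the scan-bot and the sort-bot.  [the loading dock: the grip-bot | the warehouse floor: the haul-bot, the lift-bot, the scan-bot, the sort-bot]
6. Porter goes back to the loading dock with the lift-bot.  [the loading dock: the grip-bot, the lift-bot | the warehouse floor: the haul-bot, the scan-bot, the sort-bot]
7. Porter goes to the warehouse floor with the grip-bot and the lift-bot.  [the loading dock: — | the warehouse floor: the grip-bot, the haul-bot, the lift-bot, the scan-bot, the sort-bot]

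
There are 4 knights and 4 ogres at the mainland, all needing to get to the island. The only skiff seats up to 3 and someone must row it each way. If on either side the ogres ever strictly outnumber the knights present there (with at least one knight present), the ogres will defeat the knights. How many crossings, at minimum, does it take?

9

Counting alone: each trip to the island takes at most 3 across and each return brings at least 1 back, so after t trips out (and t−1 returns) at most 3t − (t−1) of the 8 are across; that first reaches 8 at t = 4, so at least 7 crossings are needed.
The safety rule pushes this higher. Following every safe sequence of crossings, the most of the 8 that can be at the island as the skiff arrives there on crossing 7 is 7 — never all 8.
So no plan with fewer than 9 crossings exists, and this one achieves 9:
1. 2 ogres → the island.  (the mainland: 4K 2O; the island: 0K 2O)
2. 1 ogre ← the mainland.  (the mainland: 4K 3O; the island: 0K 1O)
3. 3 ogres → the island.  (the mainland: 4K 0O; the island: 0K 4O)
4. 1 ogre ← the mainland.  (the mainland: 4K 1O; the island: 0K 3O)
5. 3 knights → the island.  (the mainland: 1K 1O; the island: 3K 3O)
6. 1 knight and 1 ogre ← the mainland.  (the mainland: 2K 2O; the island: 2K 2O)
7. 2 knights → the island.  (the mainland: 0K 2O; the island: 4K 2O)
8. 1 ogre ← the mainland.  (the mainland: 0K 3O; the island: 4K 1O)
9. 3 ogres → the island.  (the mainland: 0K 0O; the island: 4K 4O)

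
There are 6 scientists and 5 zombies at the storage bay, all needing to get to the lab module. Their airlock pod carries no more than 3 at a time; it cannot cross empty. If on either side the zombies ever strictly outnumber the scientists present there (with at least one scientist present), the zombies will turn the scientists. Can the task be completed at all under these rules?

Yes

1. 3 zombies → the lab module.  (the storage bay: 6S 2Z; the lab module: 0S 3Z)
2. 1 zombie ← the storage bay.  (the storage bay: 6S 3Z; the lab module: 0S 2Z)
3. 3 scientists → the lab module.  (the storage bay: 3S 3Z; the lab module: 3S 2Z)
4. 1 scientist ← the storage bay.  (the storage bay: 4S 3Z; the lab module: 2S 2Z)
5. 2 scientists and 1 zombie → the lab module.  (the storage bay: 2S 2Z; the lab module: 4S 3Z)
6. 1 scientist ← the storage bay.  (the storage bay: 3S 2Z; the lab module: 3S 3Z)
7. 2 scientists and 1 zombie → the lab module.  (the storage bay: 1S 1Z; the lab module: 5S 4Z)
8. 1 scientist ← the storage bay.  (the storage bay: 2S 1Z; the lab module: 4S 4Z)
9. 2 scientists and 1 zombie → the lab module.  (the storage bay: 0S 0Z; the lab module: 6S 5Z)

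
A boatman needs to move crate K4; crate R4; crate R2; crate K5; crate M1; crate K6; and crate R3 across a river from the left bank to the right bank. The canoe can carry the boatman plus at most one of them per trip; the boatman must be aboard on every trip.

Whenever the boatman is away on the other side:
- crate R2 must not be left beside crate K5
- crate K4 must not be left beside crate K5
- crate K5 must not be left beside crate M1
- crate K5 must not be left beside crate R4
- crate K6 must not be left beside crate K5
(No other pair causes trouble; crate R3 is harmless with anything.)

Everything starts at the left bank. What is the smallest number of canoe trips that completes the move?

Following every safe sequence of crossings from the start, the most of the 7 that can be at the right bank as the canoe arrives there on crossings 1, 3, 5 is 1, 2, 3 respectively; the best ever achieved is 3 of 7.
From crossing 7 on, no configuration arises that was not already reachable earlier: only 26 distinct safe configurations (who is on which side, and where the canoe is) can ever be reached, none of them has everyone across, and every continuation just revisits them. So no valid plan exists.

impossible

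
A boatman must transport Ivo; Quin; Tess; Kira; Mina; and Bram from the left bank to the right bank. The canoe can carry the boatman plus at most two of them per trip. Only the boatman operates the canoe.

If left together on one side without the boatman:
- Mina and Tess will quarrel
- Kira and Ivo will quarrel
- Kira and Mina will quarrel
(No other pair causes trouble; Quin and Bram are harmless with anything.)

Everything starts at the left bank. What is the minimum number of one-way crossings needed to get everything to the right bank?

5

Counting alone: the boatman can take at most 2 across per trip to the right bank, so moving all 6 needs at least 3 loaded trips out, with a return between consecutive ones — at least 5 crossings.
The plan below uses exactly 5 crossings, so it is optimal:
1. Boatman goes to the right bank with Ivo and Mina.  [the left bank: Bram, Kira, Quin, Tess | the right bank: Ivo, Mina]
2. Boatman goes back to the left bank alone.  [the left bank: Bram, Kira, Quin, Tess | the right bank: Ivo, Mina]
3. Boatman goes to the right bank with Bram and Quin.  [the left bank: Kira, Tess | the right bank: Bram, Ivo, Mina, Quin]
4. Boatman goes back to the left bank alone.  [the left bank: Kira, Tess | the right bank: Bram, Ivo, Mina, Quin]
5. Boatman goes to the right bank with Kira and Tess.  [the left bank: — | the right bank: Bram, Ivo, Kira, Mina, Quin, Tess]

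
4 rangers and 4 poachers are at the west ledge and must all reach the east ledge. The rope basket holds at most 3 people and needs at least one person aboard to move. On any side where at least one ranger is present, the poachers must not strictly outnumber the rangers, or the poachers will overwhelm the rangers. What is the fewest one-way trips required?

Counting alone: each trip to the east ledge takes at most 3 across and each return brings at least 1 back, so after t trips out (and t−1 returns) at most 3t − (t−1) of the 8 are across; that first reaches 8 at t = 4, so at least 7 crossings are needed.
The safety rule pushes this higher. Following every safe sequence of crossings, the most of the 8 that can be at the east ledge as the rope basket arrives there on crossing 7 is 7 — never all 8.
So no plan with fewer than 9 crossings exists, and this one achieves 9:
1. 2 poachers → the east ledge.  (the west ledge: 4R 2P; the east ledge: 0R 2P)
2. 1 poacher ← the west ledge.  (the west ledge: 4R 3P; the east ledge: 0R 1P)
3. 3 poachers → the east ledge.  (the west ledge: 4R 0P; the east ledge: 0R 4P)
4. 1 poacher ← the west ledge.  (the west ledge: 4R 1P; the east ledge: 0R 3P)
5. 3 rangers → the east ledge.  (the west ledge: 1R 1P; the east ledge: 3R 3P)
6. 1 ranger and 1 poacher ← the west ledge.  (the west ledge: 2R 2P; the east ledge: 2R 2P)
7. 2 rangers → the east ledge.  (the west ledge: 0R 2P; the east ledge: 4R 2P)
8. 1 poacher ← the west ledge.  (the west ledge: 0R 3P; the east ledge: 4R 1P)
9. 3 poachers → the east ledge.  (the west ledge: 0R 0P; the east ledge: 4R 4P)

9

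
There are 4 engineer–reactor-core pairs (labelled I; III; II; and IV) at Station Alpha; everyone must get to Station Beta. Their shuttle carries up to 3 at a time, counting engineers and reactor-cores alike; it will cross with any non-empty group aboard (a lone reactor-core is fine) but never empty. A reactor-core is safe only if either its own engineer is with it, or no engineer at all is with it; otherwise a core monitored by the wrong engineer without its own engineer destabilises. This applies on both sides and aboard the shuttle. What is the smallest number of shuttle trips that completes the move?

9

Counting alone: each trip to Station Beta takes at most 3 across and each return brings at least 1 back, so after t trips out (and t−1 returns) at most 3t − (t−1) of the 8 are across; that first reaches 8 at t = 4, so at least 7 crossings are needed.
The safety rule pushes this higher. Following every safe sequence of crossings, the most of the 8 that can be at Station Beta as the shuttle arrives there on crossing 7 is 7 — never all 8.
So no plan with fewer than 9 crossings exists, and this one achieves 9:
1. engineer I and reactor-core I cross → Station Beta.
2. engineer I crosses ← Station Alpha.
3. engineer I, engineer III, and reactor-core III cross → Station Beta.
4. engineer I and reactor-core I cross ← Station Alpha.
5. engineer I, engineer II, and engineer IV cross → Station Beta.
6. reactor-core III crosses ← Station Alpha.
7. reactor-core I and reactor-core III cross → Station Beta.
8. reactor-core I crosses ← Station Alpha.
9. reactor-core I, reactor-core II, and reactor-core IV cross → Station Beta.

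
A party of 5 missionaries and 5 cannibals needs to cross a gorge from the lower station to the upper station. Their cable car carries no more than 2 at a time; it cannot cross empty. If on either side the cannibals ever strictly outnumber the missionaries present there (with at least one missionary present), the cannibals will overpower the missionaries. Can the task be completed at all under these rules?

Following every safe sequence of crossings from the start, the most of the 10 that can be at the upper station as the cable car arrives there on crossings 1, 3, 5, 7 is 2, 3, 4, 5 respectively; the best ever achieved is 5 of 10.
From crossing 9 on, no configuration arises that was not already reachable earlier: only 13 distinct safe configurations (who is on which side, and where the cable car is) can ever be reached, none of them has everyone across, and every continuation just revisits them. They are: 0 missionaries + 0 cannibals across (cable car back at the start); 0 missionaries + 1 cannibal across (cable car there); 0 missionaries + 1 cannibal across (cable car back at the start); 0 missionaries + 2 cannibals across (cable car there); 0 missionaries + 2 cannibals across (cable car back at the start); 0 missionaries + 3 cannibals across (cable car there); 0 missionaries + 3 cannibals across (cable car back at the start); 0 missionaries + 4 cannibals across (cable car there); 0 missionaries + 4 cannibals across (cable car back at the start); 0 missionaries + 5 cannibals across (cable car there); 1 missionary + 1 cannibal across (cable car there); 1 missionary + 1 cannibal across (cable car back at the start); 2 missionaries + 2 cannibals across (cable car there). So no valid plan exists.

No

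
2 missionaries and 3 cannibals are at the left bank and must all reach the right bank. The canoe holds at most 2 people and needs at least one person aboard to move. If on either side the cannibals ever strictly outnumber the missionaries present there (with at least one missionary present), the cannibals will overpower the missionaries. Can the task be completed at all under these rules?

The cannibals already outnumber the missionaries at the left bank before anyone moves, so the starting position itself is disallowed.

No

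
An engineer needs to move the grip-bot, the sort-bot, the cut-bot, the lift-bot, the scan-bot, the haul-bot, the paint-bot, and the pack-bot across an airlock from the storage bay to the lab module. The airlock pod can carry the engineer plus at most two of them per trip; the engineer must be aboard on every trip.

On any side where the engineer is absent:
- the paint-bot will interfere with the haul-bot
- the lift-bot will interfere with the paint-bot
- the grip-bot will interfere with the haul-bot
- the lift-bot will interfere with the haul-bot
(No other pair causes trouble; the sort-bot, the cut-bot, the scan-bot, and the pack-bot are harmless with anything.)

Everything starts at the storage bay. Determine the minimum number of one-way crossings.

Counting alone: the engineer can take at most 2 across per trip to the lab module, so moving all 8 needs at least 4 loaded trips out, with a return between consecutive ones — at least 7 crossings.
The safety rule pushes this higher. Following every safe sequence of crossings, the most of the 8 that can be at the lab module as the airlock pod arrives there on crossings 7, 9, 11 is 5, 6, 7 respectively — never all 8.
So no plan with fewer than 13 crossings exists, and this one achieves 13:
1. Engineer goes to the lab module with the haul-bot and the lift-bot.  [the storage bay: the cut-bot, the grip-bot, the pack-bot, the paint-bot, the scan-bot, the sort-bot | the lab module: the haul-bot, the lift-bot]
2. Engineer goes back to the storage bay with the lift-bot.  [the storage bay: the cut-bot, the grip-bot, the lift-bot, the pack-bot, the paint-bot, the scan-bot, the sort-bot | the lab module: the haul-bot]
3. Engineer goes to the lab module with the grip-bot and the lift-bot.  [the storage bay: the cut-bot, the pack-bot, the paint-bot, the scan-bot, the sort-bot | the lab module: the grip-bot, the haul-bot, the lift-bot]
4. Engineer goes back to the storage bay with the haul-bot.  [the storage bay: the cut-bot, the haul-bot, the pack-bot, the paint-bot, the scan-bot, the sort-bot | the lab module: the grip-bot, the lift-bot]
5. Engineer goes to the lab module with the haul-bot and the sort-bot.  [the storage bay: the cut-bot, the pack-bot, the paint-bot, the scan-bot | the lab module: the grip-bot, the haul-bot, the lift-bot, the sort-bot]
6. Engineer goes back to the storage bay with the haul-bot.  [the storage bay: the cut-bot, the haul-bot, the pack-bot, the paint-bot, the scan-bot | the lab module: the grip-bot, the lift-bot, the sort-bot]
7. Engineer goes to the lab module with the cut-bot and the haul-bot.  [the storage bay: the pack-bot, the paint-bot, the scan-bot | the lab module: the cut-bot, the grip-bot, the haul-bot, the lift-bot, the sort-bot]
8. Engineer goes back to the storage bay with the haul-bot.  [the storage bay: the haul-bot, the pack-bot, the paint-bot, the scan-bot | the lab module: the cut-bot, the grip-bot, the lift-bot, the sort-bot]
9. Engineer goes to the lab module with the haul-bot and the scan-bot.  [the storage bay: the pack-bot, the paint-bot | the lab module: the cut-bot, the grip-bot, the haul-bot, the lift-bot, the scan-bot, the sort-bot]
10. Engineer goes back to the storage bay with the haul-bot.  [the storage bay: the haul-bot, the pack-bot, the paint-bot | the lab module: the cut-bot, the grip-bot, the lift-bot, the scan-bot, the sort-bot]
11. Engineer goes to the lab module with the haul-bot and the pack-bot.  [the storage bay: the paint-bot | the lab module: the cut-bot, the grip-bot, the haul-bot, the lift-bot, the pack-bot, the scan-bot, the sort-bot]
12. Engineer goes back to the storage bay with the haul-bot.  [the storage bay: the haul-bot, the paint-bot | the lab module: the cut-bot, the grip-bot, the lift-bot, the pack-bot, the scan-bot, the sort-bot]
13. Engineer goes to the lab module with the haul-bot and the paint-bot.  [the storage bay: — | the lab module: the cut-bot, the grip-bot, the haul-bot, the lift-bot, the pack-bot, the paint-bot, the scan-bot, the sort-bot]

13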